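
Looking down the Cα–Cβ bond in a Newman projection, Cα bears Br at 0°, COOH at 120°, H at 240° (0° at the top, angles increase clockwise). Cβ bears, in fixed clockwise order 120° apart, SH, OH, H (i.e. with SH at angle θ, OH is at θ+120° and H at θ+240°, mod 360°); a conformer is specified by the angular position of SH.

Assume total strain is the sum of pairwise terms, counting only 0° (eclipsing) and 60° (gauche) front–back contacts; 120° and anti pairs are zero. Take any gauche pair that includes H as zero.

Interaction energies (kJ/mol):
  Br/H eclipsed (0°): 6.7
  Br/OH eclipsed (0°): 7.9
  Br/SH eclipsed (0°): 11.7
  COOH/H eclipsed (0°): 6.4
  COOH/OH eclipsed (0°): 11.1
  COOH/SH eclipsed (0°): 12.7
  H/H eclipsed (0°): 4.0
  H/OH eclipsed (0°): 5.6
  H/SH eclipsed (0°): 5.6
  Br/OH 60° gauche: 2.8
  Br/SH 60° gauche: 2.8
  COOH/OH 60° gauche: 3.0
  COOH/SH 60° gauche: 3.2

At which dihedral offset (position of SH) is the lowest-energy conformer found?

SH at 0° (eclipsed): Br–SH eclipsed, COOH–OH eclipsed, H–H eclipsed; 11.7 + 11.1 + 4.0 = 26.8 kJ/mol.
SH at 60° (staggered): Br–SH gauche, COOH–SH gauche, COOH–OH gauche; 2.8 + 3.2 + 3.0 = 9.0 kJ/mol.
SH at 120° (eclipsed): Br–H eclipsed, COOH–SH eclipsed, H–OH eclipsed; 6.7 + 12.7 + 5.6 = 25.0 kJ/mol.
SH at 180° (staggered): Br–OH gauche, COOH–SH gauche; 2.8 + 3.2 = 6.0 kJ/mol.
SH at 240° (eclipsed): Br–OH eclipsed, COOH–H eclipsed, H–SH eclipsed; 7.9 + 6.4 + 5.6 = 19.9 kJ/mol.
SH at 300° (staggered): Br–SH gauche, Br–OH gauche, COOH–OH gauche; 2.8 + 2.8 + 3.0 = 8.6 kJ/mol.
The minimum (6.0 kJ/mol) occurs with SH at 180°.

180°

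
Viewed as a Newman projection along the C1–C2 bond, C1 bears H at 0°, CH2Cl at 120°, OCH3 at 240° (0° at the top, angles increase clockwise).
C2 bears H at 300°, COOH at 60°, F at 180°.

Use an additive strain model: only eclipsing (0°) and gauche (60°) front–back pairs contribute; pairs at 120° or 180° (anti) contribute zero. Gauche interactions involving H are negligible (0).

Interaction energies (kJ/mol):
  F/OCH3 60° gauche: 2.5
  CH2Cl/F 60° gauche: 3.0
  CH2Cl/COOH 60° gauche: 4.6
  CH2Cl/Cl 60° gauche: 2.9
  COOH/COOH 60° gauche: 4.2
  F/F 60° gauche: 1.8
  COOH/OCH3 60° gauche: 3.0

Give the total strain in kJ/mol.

10.1 kJ/mol

This conformer is staggered. CH2Cl at 120° is gauche with COOH at 60° (4.6); CH2Cl at 120° is gauche with F at 180° (3.0); OCH3 at 240° is gauche with F at 180° (2.5). Total 10.1 kJ/mol.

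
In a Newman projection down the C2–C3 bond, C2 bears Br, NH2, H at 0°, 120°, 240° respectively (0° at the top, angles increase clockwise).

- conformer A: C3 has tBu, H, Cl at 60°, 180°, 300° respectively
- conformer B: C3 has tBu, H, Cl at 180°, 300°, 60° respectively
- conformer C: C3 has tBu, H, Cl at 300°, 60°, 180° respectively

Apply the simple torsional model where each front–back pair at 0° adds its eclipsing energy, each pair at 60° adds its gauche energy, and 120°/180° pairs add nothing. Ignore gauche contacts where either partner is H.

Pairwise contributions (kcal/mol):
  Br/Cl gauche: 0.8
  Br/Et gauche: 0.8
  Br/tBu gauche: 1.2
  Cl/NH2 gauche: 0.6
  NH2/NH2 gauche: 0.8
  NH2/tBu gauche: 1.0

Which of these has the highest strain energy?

A (staggered): Br–tBu gauche, Br–Cl gauche, NH2–tBu gauche; 1.2 + 0.8 + 1.0 = 3.0 kcal/mol.
B (staggered): Br–Cl gauche, NH2–tBu gauche, NH2–Cl gauche; 0.8 + 1.0 + 0.6 = 2.4 kcal/mol.
C (staggered): Br–tBu gauche, NH2–Cl gauche; 1.2 + 0.6 = 1.8 kcal/mol.
A has the highest total (3.0 kcal/mol).

A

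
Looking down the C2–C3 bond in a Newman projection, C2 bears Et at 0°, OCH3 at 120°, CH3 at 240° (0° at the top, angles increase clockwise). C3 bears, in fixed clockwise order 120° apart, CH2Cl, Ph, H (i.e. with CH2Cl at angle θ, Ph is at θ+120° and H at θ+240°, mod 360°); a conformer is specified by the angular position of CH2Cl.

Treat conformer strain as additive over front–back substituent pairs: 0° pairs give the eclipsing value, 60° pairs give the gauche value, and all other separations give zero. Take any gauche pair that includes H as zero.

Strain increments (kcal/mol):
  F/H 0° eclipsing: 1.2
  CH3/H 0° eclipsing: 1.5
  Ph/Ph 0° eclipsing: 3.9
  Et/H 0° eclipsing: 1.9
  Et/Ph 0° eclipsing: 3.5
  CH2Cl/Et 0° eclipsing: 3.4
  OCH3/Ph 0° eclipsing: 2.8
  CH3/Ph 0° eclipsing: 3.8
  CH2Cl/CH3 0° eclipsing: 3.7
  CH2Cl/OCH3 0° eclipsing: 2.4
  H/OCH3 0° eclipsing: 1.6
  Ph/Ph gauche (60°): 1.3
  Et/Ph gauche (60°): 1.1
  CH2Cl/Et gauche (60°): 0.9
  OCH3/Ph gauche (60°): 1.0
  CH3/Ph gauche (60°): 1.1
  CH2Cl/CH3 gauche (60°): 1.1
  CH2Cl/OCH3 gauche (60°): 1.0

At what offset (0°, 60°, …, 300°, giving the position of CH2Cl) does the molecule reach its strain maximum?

CH2Cl at 0° (eclipsed): Et(0°)/CH2Cl(0°) eclipsed 3.4; OCH3(120°)/Ph(120°) eclipsed 2.8; CH3(240°)/H(240°) eclipsed 1.5 → 7.7 kcal/mol.
CH2Cl at 60° (staggered): Et(0°)/CH2Cl(60°) gauche 0.9; OCH3(120°)/CH2Cl(60°) gauche 1.0; OCH3(120°)/Ph(180°) gauche 1.0; CH3(240°)/Ph(180°) gauche 1.1 → 4.0 kcal/mol.
CH2Cl at 120° (eclipsed): Et(0°)/H(0°) eclipsed 1.9; OCH3(120°)/CH2Cl(120°) eclipsed 2.4; CH3(240°)/Ph(240°) eclipsed 3.8 → 8.1 kcal/mol.
CH2Cl at 180° (staggered): Et(0°)/Ph(300°) gauche 1.1; OCH3(120°)/CH2Cl(180°) gauche 1.0; CH3(240°)/CH2Cl(180°) gauche 1.1; CH3(240°)/Ph(300°) gauche 1.1 → 4.3 kcal/mol.
CH2Cl at 240° (eclipsed): Et(0°)/Ph(0°) eclipsed 3.5; OCH3(120°)/H(120°) eclipsed 1.6; CH3(240°)/CH2Cl(240°) eclipsed 3.7 → 8.8 kcal/mol.
CH2Cl at 300° (staggered): Et(0°)/CH2Cl(300°) gauche 0.9; Et(0°)/Ph(60°) gauche 1.1; OCH3(120°)/Ph(60°) gauche 1.0; CH3(240°)/CH2Cl(300°) gauche 1.1 → 4.1 kcal/mol.
The maximum (8.8 kcal/mol) occurs with CH2Cl at 240°.

240°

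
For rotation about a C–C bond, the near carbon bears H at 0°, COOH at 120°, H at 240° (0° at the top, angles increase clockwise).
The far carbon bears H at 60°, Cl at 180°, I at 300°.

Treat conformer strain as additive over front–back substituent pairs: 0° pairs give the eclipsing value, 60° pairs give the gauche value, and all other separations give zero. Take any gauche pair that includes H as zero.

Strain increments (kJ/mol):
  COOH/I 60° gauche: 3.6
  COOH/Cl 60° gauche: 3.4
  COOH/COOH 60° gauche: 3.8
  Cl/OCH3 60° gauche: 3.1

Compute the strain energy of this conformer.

3.4 kJ/mol

This conformer (staggered): COOH(120°)/Cl(180°) gauche 3.4 → 3.4 kJ/mol.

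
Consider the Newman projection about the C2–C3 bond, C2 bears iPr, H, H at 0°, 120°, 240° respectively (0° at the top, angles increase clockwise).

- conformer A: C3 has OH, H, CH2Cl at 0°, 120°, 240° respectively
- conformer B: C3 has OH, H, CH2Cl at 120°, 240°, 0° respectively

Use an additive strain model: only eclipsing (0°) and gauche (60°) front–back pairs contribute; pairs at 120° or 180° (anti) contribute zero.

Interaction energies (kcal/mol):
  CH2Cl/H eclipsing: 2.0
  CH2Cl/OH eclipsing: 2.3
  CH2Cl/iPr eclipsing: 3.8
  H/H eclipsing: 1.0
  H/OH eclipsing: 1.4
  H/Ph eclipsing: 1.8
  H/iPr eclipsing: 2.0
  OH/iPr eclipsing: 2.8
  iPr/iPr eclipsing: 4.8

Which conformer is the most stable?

A (eclipsed): iPr–OH eclipsed, H–H eclipsed, H–CH2Cl eclipsed; 2.8 + 1.0 + 2.0 = 5.8 kcal/mol.
B (eclipsed): iPr–CH2Cl eclipsed, H–OH eclipsed, H–H eclipsed; 3.8 + 1.4 + 1.0 = 6.2 kcal/mol.
A has the lowest total (5.8 kcal/mol).

A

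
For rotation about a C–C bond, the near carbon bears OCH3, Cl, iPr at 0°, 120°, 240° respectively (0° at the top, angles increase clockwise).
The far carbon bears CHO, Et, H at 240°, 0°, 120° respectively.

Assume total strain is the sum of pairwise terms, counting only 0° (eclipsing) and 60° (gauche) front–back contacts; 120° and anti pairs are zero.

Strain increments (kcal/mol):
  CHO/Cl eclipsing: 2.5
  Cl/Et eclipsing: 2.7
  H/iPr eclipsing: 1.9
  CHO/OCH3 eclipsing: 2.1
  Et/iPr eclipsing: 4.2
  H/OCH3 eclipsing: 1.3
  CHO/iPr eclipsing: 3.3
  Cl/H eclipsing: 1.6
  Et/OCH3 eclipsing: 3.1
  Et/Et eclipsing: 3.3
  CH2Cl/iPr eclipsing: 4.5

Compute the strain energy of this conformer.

This conformer (eclipsed): OCH3(0°)/Et(0°) eclipsed 3.1; Cl(120°)/H(120°) eclipsed 1.6; iPr(240°)/CHO(240°) eclipsed 3.3 → 8.0 kcal/mol.

8.0 kcal/mol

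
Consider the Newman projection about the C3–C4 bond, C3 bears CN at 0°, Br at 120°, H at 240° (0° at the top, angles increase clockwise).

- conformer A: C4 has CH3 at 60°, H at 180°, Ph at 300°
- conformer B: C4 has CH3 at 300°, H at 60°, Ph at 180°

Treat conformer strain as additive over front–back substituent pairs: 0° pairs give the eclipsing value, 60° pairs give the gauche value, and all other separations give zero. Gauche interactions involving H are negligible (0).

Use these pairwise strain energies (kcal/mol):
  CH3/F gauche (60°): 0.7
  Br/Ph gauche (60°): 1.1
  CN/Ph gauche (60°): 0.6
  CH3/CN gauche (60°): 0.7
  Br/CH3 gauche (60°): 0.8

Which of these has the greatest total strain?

A

A (staggered): CN(0°)/CH3(60°) gauche 0.7; CN(0°)/Ph(300°) gauche 0.6; Br(120°)/CH3(60°) gauche 0.8 → 2.1 kcal/mol.
B (staggered): CN(0°)/CH3(300°) gauche 0.7; Br(120°)/Ph(180°) gauche 1.1 → 1.8 kcal/mol.
A has the highest total (2.1 kcal/mol).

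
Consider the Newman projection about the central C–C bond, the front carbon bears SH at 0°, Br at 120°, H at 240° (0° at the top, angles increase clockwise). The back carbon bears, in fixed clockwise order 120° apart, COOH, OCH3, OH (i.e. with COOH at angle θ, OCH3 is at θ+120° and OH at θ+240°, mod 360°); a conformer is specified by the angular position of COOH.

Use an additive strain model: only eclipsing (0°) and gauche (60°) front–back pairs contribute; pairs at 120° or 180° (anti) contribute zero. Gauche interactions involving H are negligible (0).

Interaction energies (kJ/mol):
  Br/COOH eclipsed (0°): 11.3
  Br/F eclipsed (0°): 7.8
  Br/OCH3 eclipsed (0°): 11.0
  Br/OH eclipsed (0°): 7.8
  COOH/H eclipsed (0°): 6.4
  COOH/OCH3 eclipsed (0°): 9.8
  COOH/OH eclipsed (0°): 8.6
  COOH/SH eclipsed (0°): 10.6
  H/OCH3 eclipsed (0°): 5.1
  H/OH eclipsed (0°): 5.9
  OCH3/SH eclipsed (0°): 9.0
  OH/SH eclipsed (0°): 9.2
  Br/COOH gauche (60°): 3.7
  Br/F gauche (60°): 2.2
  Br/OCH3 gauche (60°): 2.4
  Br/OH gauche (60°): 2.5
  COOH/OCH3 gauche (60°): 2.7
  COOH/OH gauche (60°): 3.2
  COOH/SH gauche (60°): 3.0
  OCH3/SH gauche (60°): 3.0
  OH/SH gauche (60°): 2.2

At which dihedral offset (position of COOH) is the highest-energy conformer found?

0°

COOH at 0° is eclipsed. SH at 0° is eclipsed with COOH at 0° (10.6); Br at 120° is eclipsed with OCH3 at 120° (11.0); H at 240° is eclipsed with OH at 240° (5.9). Total 27.5 kJ/mol.
COOH at 60° is staggered. SH at 0° is gauche with COOH at 60° (3.0); SH at 0° is gauche with OH at 300° (2.2); Br at 120° is gauche with COOH at 60° (3.7); Br at 120° is gauche with OCH3 at 180° (2.4). Total 11.3 kJ/mol.
COOH at 120° is eclipsed. SH at 0° is eclipsed with OH at 0° (9.2); Br at 120° is eclipsed with COOH at 120° (11.3); H at 240° is eclipsed with OCH3 at 240° (5.1). Total 25.6 kJ/mol.
COOH at 180° is staggered. SH at 0° is gauche with OCH3 at 300° (3.0); SH at 0° is gauche with OH at 60° (2.2); Br at 120° is gauche with COOH at 180° (3.7); Br at 120° is gauche with OH at 60° (2.5). Total 11.4 kJ/mol.
COOH at 240° is eclipsed. SH at 0° is eclipsed with OCH3 at 0° (9.0); Br at 120° is eclipsed with OH at 120° (7.8); H at 240° is eclipsed with COOH at 240° (6.4). Total 23.2 kJ/mol.
COOH at 300° is staggered. SH at 0° is gauche with COOH at 300° (3.0); SH at 0° is gauche with OCH3 at 60° (3.0); Br at 120° is gauche with OCH3 at 60° (2.4); Br at 120° is gauche with OH at 180° (2.5). Total 10.9 kJ/mol.
The maximum (27.5 kJ/mol) occurs with COOH at 0°.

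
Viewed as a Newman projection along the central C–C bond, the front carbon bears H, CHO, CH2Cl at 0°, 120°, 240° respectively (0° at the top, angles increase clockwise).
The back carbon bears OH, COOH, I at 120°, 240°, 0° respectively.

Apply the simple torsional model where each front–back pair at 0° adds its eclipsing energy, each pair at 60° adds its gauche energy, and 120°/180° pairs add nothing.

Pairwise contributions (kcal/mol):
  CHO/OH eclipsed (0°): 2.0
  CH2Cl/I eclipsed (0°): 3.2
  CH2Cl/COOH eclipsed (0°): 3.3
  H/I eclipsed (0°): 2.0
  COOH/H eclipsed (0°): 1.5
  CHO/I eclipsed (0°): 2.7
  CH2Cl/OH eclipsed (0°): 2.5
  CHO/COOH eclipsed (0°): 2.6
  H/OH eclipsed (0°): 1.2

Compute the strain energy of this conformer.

This conformer (eclipsed): H(0°)/I(0°) eclipsed 2.0; CHO(120°)/OH(120°) eclipsed 2.0; CH2Cl(240°)/COOH(240°) eclipsed 3.3 → 7.3 kcal/mol.

7.3 kcal/mol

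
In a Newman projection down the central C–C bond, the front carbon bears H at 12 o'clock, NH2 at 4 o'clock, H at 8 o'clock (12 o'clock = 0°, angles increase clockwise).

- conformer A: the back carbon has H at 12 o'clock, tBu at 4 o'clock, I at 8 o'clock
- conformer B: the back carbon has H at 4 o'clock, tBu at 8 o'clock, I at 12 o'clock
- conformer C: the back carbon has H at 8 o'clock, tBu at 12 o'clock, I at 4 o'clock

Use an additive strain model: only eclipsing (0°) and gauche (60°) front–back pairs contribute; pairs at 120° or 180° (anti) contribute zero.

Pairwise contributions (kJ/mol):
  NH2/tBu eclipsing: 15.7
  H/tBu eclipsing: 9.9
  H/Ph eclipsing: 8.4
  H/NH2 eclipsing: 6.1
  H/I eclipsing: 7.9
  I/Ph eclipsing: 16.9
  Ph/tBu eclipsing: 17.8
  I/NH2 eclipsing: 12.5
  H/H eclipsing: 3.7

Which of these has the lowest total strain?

A is eclipsed. H at 0° is eclipsed with H at 0° (3.7); NH2 at 120° is eclipsed with tBu at 120° (15.7); H at 240° is eclipsed with I at 240° (7.9). Total 27.3 kJ/mol.
B is eclipsed. H at 0° is eclipsed with I at 0° (7.9); NH2 at 120° is eclipsed with H at 120° (6.1); H at 240° is eclipsed with tBu at 240° (9.9). Total 23.9 kJ/mol.
C is eclipsed. H at 0° is eclipsed with tBu at 0° (9.9); NH2 at 120° is eclipsed with I at 120° (12.5); H at 240° is eclipsed with H at 240° (3.7). Total 26.1 kJ/mol.
B has the lowest total (23.9 kJ/mol).

B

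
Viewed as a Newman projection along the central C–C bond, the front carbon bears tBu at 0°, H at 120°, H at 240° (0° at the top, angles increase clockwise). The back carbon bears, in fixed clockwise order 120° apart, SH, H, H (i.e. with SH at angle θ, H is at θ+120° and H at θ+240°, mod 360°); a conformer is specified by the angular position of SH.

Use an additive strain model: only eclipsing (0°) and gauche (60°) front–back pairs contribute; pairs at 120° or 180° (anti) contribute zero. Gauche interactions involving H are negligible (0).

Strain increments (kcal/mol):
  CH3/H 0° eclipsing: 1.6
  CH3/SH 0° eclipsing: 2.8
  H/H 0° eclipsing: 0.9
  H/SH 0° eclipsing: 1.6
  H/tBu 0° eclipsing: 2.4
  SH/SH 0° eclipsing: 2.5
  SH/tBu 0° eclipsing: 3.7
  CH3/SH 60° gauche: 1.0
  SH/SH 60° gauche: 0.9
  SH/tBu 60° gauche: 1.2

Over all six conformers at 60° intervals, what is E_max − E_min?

5.5 kcal/mol

SH at 0° (eclipsed): tBu(0°)/SH(0°) eclipsed 3.7; H(120°)/H(120°) eclipsed 0.9; H(240°)/H(240°) eclipsed 0.9 → 5.5 kcal/mol.
SH at 60° (staggered): tBu(0°)/SH(60°) gauche 1.2 → 1.2 kcal/mol.
SH at 120° (eclipsed): tBu(0°)/H(0°) eclipsed 2.4; H(120°)/SH(120°) eclipsed 1.6; H(240°)/H(240°) eclipsed 0.9 → 4.9 kcal/mol.
SH at 180° (staggered): no non-H gauche contacts → 0.0 kcal/mol.
SH at 240° (eclipsed): tBu(0°)/H(0°) eclipsed 2.4; H(120°)/H(120°) eclipsed 0.9; H(240°)/SH(240°) eclipsed 1.6 → 4.9 kcal/mol.
SH at 300° (staggered): tBu(0°)/SH(300°) gauche 1.2 → 1.2 kcal/mol.
Max at 0° (5.5 kcal/mol), min at 180° (0.0 kcal/mol); barrier = 5.5 kcal/mol.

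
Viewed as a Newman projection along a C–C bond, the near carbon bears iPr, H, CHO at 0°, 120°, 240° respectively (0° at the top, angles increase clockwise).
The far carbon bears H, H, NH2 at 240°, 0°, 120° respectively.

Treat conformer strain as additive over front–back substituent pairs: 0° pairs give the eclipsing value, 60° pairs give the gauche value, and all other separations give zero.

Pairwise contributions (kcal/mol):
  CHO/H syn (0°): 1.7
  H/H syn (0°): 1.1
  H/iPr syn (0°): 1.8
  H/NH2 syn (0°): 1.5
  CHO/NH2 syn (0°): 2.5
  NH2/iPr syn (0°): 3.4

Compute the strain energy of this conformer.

This conformer (eclipsed): iPr–H eclipsed, H–NH2 eclipsed, CHO–H eclipsed; 1.8 + 1.5 + 1.7 = 5.0 kcal/mol.

5.0 kcal/mol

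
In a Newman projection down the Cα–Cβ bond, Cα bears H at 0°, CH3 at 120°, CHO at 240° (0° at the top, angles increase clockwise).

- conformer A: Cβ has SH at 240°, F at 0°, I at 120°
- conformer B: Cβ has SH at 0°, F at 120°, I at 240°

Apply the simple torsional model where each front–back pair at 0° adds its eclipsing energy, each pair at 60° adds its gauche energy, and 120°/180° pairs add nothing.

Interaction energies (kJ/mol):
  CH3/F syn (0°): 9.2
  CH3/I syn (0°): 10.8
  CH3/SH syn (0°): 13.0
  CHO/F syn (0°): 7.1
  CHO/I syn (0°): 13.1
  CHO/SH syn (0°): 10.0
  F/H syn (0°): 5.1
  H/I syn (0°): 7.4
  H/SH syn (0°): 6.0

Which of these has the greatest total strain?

A is eclipsed. H at 0° is eclipsed with F at 0° (5.1); CH3 at 120° is eclipsed with I at 120° (10.8); CHO at 240° is eclipsed with SH at 240° (10.0). Total 25.9 kJ/mol.
B is eclipsed. H at 0° is eclipsed with SH at 0° (6.0); CH3 at 120° is eclipsed with F at 120° (9.2); CHO at 240° is eclipsed with I at 240° (13.1). Total 28.3 kJ/mol.
B has the highest total (28.3 kJ/mol).

B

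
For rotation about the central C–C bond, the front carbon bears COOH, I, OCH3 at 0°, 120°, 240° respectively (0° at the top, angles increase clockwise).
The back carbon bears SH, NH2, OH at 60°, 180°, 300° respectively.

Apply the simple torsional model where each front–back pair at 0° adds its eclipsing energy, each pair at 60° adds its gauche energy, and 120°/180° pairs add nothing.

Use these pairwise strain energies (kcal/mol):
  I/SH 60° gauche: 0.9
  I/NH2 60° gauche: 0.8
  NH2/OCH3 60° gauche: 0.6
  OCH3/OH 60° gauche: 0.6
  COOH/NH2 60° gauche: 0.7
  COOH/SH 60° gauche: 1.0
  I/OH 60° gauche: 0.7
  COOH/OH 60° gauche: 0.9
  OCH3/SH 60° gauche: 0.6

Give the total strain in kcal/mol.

4.8 kcal/mol

This conformer (staggered): COOH–SH gauche, COOH–OH gauche, I–SH gauche, I–NH2 gauche, OCH3–NH2 gauche, OCH3–OH gauche; 1.0 + 0.9 + 0.9 + 0.8 + 0.6 + 0.6 = 4.8 kcal/mol.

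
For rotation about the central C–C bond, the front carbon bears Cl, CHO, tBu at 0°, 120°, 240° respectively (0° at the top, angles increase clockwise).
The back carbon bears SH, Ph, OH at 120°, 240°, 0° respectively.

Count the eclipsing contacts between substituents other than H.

Non-H eclipsing pairs: Cl(0°)/OH(0°); CHO(120°)/SH(120°); tBu(240°)/Ph(240°) — 3 interactions.

3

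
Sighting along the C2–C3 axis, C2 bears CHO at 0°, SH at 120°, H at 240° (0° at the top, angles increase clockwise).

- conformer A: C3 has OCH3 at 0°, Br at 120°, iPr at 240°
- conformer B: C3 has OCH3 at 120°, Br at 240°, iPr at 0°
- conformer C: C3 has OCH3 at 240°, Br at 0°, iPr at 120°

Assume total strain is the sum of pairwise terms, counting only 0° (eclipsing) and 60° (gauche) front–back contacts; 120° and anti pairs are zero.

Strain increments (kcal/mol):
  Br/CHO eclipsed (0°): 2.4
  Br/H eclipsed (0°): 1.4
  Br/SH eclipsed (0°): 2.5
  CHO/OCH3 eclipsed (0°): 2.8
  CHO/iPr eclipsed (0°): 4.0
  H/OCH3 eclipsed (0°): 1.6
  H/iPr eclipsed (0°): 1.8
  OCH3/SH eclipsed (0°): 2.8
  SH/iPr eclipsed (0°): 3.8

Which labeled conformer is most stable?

A

A (eclipsed): CHO(0°)/OCH3(0°) eclipsed 2.8; SH(120°)/Br(120°) eclipsed 2.5; H(240°)/iPr(240°) eclipsed 1.8 → 7.1 kcal/mol.
B (eclipsed): CHO(0°)/iPr(0°) eclipsed 4.0; SH(120°)/OCH3(120°) eclipsed 2.8; H(240°)/Br(240°) eclipsed 1.4 → 8.2 kcal/mol.
C (eclipsed): CHO(0°)/Br(0°) eclipsed 2.4; SH(120°)/iPr(120°) eclipsed 3.8; H(240°)/OCH3(240°) eclipsed 1.6 → 7.8 kcal/mol.
A has the lowest total (7.1 kcal/mol).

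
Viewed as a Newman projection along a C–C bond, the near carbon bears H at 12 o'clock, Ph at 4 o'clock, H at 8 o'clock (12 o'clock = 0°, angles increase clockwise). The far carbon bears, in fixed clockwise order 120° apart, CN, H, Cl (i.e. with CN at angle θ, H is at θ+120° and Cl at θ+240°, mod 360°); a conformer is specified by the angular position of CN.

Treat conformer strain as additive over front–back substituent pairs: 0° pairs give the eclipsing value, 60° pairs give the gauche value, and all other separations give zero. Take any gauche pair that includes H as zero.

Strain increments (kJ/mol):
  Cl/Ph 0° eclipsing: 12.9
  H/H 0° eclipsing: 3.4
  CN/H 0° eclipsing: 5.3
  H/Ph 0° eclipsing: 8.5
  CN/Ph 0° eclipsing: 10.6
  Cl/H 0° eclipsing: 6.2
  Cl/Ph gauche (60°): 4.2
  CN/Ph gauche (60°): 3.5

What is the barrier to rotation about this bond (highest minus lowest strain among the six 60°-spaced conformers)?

18.1 kJ/mol

CN at 0° (eclipsed): H–CN eclipsed, Ph–H eclipsed, H–Cl eclipsed; 5.3 + 8.5 + 6.2 = 20.0 kJ/mol.
CN at 60° (staggered): Ph–CN gauche; 3.5 = 3.5 kJ/mol.
CN at 120° (eclipsed): H–Cl eclipsed, Ph–CN eclipsed, H–H eclipsed; 6.2 + 10.6 + 3.4 = 20.2 kJ/mol.
CN at 180° (staggered): Ph–CN gauche, Ph–Cl gauche; 3.5 + 4.2 = 7.7 kJ/mol.
CN at 240° (eclipsed): H–H eclipsed, Ph–Cl eclipsed, H–CN eclipsed; 3.4 + 12.9 + 5.3 = 21.6 kJ/mol.
CN at 300° (staggered): Ph–Cl gauche; 4.2 = 4.2 kJ/mol.
Max at 240° (21.6 kJ/mol), min at 60° (3.5 kJ/mol); barrier = 18.1 kJ/mol.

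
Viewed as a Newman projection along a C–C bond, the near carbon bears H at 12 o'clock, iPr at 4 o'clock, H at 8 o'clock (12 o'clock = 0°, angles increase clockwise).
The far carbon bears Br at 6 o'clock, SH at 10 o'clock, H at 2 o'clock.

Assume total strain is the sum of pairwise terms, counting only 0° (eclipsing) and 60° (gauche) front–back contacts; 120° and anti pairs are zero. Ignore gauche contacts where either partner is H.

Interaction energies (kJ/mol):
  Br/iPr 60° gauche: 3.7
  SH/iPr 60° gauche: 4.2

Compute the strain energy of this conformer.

This conformer is staggered. iPr at 120° is gauche with Br at 180° (3.7). Total 3.7 kJ/mol.

3.7 kJ/mol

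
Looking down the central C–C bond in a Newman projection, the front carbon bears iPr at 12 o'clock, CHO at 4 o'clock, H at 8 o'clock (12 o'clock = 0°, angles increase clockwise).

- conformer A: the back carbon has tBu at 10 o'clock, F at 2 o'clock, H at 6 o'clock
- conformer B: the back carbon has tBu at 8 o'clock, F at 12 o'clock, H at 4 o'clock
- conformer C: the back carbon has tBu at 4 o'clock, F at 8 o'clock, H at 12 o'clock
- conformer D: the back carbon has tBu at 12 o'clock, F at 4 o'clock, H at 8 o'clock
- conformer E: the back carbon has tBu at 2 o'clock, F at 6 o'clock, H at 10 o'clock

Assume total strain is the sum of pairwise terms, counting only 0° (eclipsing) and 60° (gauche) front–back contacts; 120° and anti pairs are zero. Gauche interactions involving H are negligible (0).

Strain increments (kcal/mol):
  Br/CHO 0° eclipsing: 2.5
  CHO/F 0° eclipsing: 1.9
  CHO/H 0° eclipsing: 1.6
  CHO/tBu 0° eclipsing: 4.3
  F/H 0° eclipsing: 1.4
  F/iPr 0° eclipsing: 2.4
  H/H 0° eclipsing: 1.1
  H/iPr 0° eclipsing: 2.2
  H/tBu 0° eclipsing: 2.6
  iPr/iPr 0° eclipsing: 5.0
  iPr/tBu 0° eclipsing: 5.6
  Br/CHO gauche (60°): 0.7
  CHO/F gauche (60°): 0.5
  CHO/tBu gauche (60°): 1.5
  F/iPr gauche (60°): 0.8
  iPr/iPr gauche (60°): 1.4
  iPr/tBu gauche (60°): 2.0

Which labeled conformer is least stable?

A (staggered): iPr(0°)/tBu(300°) gauche 2.0; iPr(0°)/F(60°) gauche 0.8; CHO(120°)/F(60°) gauche 0.5 → 3.3 kcal/mol.
B (eclipsed): iPr(0°)/F(0°) eclipsed 2.4; CHO(120°)/H(120°) eclipsed 1.6; H(240°)/tBu(240°) eclipsed 2.6 → 6.6 kcal/mol.
C (eclipsed): iPr(0°)/H(0°) eclipsed 2.2; CHO(120°)/tBu(120°) eclipsed 4.3; H(240°)/F(240°) eclipsed 1.4 → 7.9 kcal/mol.
D (eclipsed): iPr(0°)/tBu(0°) eclipsed 5.6; CHO(120°)/F(120°) eclipsed 1.9; H(240°)/H(240°) eclipsed 1.1 → 8.6 kcal/mol.
E (staggered): iPr(0°)/tBu(60°) gauche 2.0; CHO(120°)/tBu(60°) gauche 1.5; CHO(120°)/F(180°) gauche 0.5 → 4.0 kcal/mol.
D has the highest total (8.6 kcal/mol).

D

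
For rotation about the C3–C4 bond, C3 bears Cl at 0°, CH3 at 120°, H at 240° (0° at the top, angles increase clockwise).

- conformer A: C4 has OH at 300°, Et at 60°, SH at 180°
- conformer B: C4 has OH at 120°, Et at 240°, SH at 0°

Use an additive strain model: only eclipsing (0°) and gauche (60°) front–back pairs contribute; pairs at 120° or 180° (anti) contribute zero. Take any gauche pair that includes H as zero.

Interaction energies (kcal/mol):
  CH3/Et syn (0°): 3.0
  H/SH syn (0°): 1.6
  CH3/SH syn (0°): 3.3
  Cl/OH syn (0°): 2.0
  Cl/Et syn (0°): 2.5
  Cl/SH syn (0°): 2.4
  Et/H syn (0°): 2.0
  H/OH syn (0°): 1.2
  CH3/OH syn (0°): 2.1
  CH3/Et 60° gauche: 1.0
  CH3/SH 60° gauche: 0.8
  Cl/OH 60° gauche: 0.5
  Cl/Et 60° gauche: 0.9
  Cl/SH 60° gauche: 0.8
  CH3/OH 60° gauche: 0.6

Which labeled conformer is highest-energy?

B

A (staggered): Cl(0°)/OH(300°) gauche 0.5; Cl(0°)/Et(60°) gauche 0.9; CH3(120°)/Et(60°) gauche 1.0; CH3(120°)/SH(180°) gauche 0.8 → 3.2 kcal/mol.
B (eclipsed): Cl(0°)/SH(0°) eclipsed 2.4; CH3(120°)/OH(120°) eclipsed 2.1; H(240°)/Et(240°) eclipsed 2.0 → 6.5 kcal/mol.
B has the highest total (6.5 kcal/mol).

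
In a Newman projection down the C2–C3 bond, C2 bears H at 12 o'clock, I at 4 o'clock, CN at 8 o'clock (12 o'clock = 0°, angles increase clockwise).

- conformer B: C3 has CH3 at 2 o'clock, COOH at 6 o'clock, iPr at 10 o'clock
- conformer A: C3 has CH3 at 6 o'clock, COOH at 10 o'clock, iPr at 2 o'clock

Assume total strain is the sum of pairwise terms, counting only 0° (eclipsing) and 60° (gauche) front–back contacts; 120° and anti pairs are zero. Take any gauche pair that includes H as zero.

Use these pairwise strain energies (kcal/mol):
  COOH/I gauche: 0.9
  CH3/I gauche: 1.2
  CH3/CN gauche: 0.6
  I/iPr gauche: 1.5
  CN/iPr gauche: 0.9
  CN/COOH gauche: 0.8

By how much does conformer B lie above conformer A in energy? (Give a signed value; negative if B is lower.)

-0.3 kcal/mol

B (staggered): I–CH3 gauche, I–COOH gauche, CN–COOH gauche, CN–iPr gauche; 1.2 + 0.9 + 0.8 + 0.9 = 3.8 kcal/mol.
A (staggered): I–CH3 gauche, I–iPr gauche, CN–CH3 gauche, CN–COOH gauche; 1.2 + 1.5 + 0.6 + 0.8 = 4.1 kcal/mol.
E(B) − E(A) = 3.8 − 4.1 = -0.3 kcal/mol.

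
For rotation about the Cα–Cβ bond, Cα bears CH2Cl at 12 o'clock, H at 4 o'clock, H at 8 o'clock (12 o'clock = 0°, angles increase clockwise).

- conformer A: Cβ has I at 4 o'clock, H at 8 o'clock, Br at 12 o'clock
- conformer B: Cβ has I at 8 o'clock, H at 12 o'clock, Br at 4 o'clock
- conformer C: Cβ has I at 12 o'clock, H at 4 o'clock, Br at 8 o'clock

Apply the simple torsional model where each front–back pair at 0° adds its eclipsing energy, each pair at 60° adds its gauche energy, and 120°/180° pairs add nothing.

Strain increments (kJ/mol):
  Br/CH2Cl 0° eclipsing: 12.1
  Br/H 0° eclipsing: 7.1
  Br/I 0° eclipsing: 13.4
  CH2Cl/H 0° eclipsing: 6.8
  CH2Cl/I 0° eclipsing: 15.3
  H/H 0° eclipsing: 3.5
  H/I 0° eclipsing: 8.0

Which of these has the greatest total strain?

C

A (eclipsed): CH2Cl–Br eclipsed, H–I eclipsed, H–H eclipsed; 12.1 + 8.0 + 3.5 = 23.6 kJ/mol.
B (eclipsed): CH2Cl–H eclipsed, H–Br eclipsed, H–I eclipsed; 6.8 + 7.1 + 8.0 = 21.9 kJ/mol.
C (eclipsed): CH2Cl–I eclipsed, H–H eclipsed, H–Br eclipsed; 15.3 + 3.5 + 7.1 = 25.9 kJ/mol.
C has the highest total (25.9 kJ/mol).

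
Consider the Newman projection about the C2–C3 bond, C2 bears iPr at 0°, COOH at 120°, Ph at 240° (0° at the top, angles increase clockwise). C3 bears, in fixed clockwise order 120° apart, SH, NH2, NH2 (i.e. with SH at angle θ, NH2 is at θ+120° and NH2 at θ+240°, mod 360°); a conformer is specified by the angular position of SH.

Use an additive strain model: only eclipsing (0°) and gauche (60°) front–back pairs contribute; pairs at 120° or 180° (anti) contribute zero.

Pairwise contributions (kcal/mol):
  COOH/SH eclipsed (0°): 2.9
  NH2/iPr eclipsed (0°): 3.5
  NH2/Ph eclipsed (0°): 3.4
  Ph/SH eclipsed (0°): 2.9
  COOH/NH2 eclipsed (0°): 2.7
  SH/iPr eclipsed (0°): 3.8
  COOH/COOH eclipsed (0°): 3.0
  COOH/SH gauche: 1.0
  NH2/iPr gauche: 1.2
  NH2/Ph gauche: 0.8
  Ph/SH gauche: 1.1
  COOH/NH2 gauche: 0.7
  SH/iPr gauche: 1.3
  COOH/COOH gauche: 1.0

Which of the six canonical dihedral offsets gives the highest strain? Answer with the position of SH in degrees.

SH at 0° (eclipsed): iPr–SH eclipsed, COOH–NH2 eclipsed, Ph–NH2 eclipsed; 3.8 + 2.7 + 3.4 = 9.9 kcal/mol.
SH at 60° (staggered): iPr–SH gauche, iPr–NH2 gauche, COOH–SH gauche, COOH–NH2 gauche, Ph–NH2 gauche, Ph–NH2 gauche; 1.3 + 1.2 + 1.0 + 0.7 + 0.8 + 0.8 = 5.8 kcal/mol.
SH at 120° (eclipsed): iPr–NH2 eclipsed, COOH–SH eclipsed, Ph–NH2 eclipsed; 3.5 + 2.9 + 3.4 = 9.8 kcal/mol.
SH at 180° (staggered): iPr–NH2 gauche, iPr–NH2 gauche, COOH–SH gauche, COOH–NH2 gauche, Ph–SH gauche, Ph–NH2 gauche; 1.2 + 1.2 + 1.0 + 0.7 + 1.1 + 0.8 = 6.0 kcal/mol.
SH at 240° (eclipsed): iPr–NH2 eclipsed, COOH–NH2 eclipsed, Ph–SH eclipsed; 3.5 + 2.7 + 2.9 = 9.1 kcal/mol.
SH at 300° (staggered): iPr–SH gauche, iPr–NH2 gauche, COOH–NH2 gauche, COOH–NH2 gauche, Ph–SH gauche, Ph–NH2 gauche; 1.3 + 1.2 + 0.7 + 0.7 + 1.1 + 0.8 = 5.8 kcal/mol.
The maximum (9.9 kcal/mol) occurs with SH at 0°.

0°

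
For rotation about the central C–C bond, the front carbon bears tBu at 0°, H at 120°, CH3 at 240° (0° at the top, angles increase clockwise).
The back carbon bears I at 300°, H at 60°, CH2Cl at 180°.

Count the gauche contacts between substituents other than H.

Non-H gauche pairs: tBu(0°)/I(300°); CH3(240°)/I(300°); CH3(240°)/CH2Cl(180°) — 3 interactions.

3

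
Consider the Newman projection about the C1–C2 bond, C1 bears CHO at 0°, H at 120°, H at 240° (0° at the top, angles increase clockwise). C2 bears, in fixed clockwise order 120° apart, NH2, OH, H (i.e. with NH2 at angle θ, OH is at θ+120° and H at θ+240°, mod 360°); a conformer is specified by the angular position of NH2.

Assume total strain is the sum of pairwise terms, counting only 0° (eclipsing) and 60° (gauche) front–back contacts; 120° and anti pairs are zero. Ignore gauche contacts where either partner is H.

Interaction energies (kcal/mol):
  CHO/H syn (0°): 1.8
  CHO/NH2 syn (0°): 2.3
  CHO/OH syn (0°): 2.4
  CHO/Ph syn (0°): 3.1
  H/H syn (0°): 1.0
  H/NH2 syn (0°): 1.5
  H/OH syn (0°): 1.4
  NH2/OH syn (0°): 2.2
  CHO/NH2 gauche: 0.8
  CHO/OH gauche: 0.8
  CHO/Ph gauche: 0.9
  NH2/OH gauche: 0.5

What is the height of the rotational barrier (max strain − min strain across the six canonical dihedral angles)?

NH2 at 0° (eclipsed): CHO–NH2 eclipsed, H–OH eclipsed, H–H eclipsed; 2.3 + 1.4 + 1.0 = 4.7 kcal/mol.
NH2 at 60° (staggered): CHO–NH2 gauche; 0.8 = 0.8 kcal/mol.
NH2 at 120° (eclipsed): CHO–H eclipsed, H–NH2 eclipsed, H–OH eclipsed; 1.8 + 1.5 + 1.4 = 4.7 kcal/mol.
NH2 at 180° (staggered): CHO–OH gauche; 0.8 = 0.8 kcal/mol.
NH2 at 240° (eclipsed): CHO–OH eclipsed, H–H eclipsed, H–NH2 eclipsed; 2.4 + 1.0 + 1.5 = 4.9 kcal/mol.
NH2 at 300° (staggered): CHO–NH2 gauche, CHO–OH gauche; 0.8 + 0.8 = 1.6 kcal/mol.
Max at 240° (4.9 kcal/mol), min at 60° (0.8 kcal/mol); barrier = 4.1 kcal/mol.

4.1 kcal/mol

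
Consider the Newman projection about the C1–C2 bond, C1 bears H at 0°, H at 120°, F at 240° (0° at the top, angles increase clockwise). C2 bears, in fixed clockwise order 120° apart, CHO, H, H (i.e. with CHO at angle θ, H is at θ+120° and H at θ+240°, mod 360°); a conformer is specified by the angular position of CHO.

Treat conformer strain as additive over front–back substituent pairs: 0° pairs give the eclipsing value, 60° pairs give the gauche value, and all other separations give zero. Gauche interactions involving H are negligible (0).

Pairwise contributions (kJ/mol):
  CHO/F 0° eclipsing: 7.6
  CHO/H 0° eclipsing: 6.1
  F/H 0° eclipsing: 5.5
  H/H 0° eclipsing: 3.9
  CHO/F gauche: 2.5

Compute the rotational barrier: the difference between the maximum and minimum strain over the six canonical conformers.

15.5 kJ/mol

CHO at 0° (eclipsed): H(0°)/CHO(0°) eclipsed 6.1; H(120°)/H(120°) eclipsed 3.9; F(240°)/H(240°) eclipsed 5.5 → 15.5 kJ/mol.
CHO at 60° (staggered): no non-H gauche contacts → 0.0 kJ/mol.
CHO at 120° (eclipsed): H(0°)/H(0°) eclipsed 3.9; H(120°)/CHO(120°) eclipsed 6.1; F(240°)/H(240°) eclipsed 5.5 → 15.5 kJ/mol.
CHO at 180° (staggered): F(240°)/CHO(180°) gauche 2.5 → 2.5 kJ/mol.
CHO at 240° (eclipsed): H(0°)/H(0°) eclipsed 3.9; H(120°)/H(120°) eclipsed 3.9; F(240°)/CHO(240°) eclipsed 7.6 → 15.4 kJ/mol.
CHO at 300° (staggered): F(240°)/CHO(300°) gauche 2.5 → 2.5 kJ/mol.
Max at 0° (15.5 kJ/mol), min at 60° (0.0 kJ/mol); barrier = 15.5 kJ/mol.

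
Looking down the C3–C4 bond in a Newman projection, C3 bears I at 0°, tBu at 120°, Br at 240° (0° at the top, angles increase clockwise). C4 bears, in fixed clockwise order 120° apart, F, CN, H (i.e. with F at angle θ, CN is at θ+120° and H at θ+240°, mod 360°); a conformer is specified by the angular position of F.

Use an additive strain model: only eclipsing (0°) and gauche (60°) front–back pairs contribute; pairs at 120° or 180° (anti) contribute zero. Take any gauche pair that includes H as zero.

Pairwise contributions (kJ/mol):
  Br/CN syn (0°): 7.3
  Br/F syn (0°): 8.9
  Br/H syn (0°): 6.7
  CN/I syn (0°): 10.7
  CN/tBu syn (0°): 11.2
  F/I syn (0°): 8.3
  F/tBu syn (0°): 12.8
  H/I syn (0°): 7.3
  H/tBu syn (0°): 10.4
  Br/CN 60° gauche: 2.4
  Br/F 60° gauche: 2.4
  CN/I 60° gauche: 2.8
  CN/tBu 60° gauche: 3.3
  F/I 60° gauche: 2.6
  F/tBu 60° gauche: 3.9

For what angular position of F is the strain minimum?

F at 0° (eclipsed): I(0°)/F(0°) eclipsed 8.3; tBu(120°)/CN(120°) eclipsed 11.2; Br(240°)/H(240°) eclipsed 6.7 → 26.2 kJ/mol.
F at 60° (staggered): I(0°)/F(60°) gauche 2.6; tBu(120°)/F(60°) gauche 3.9; tBu(120°)/CN(180°) gauche 3.3; Br(240°)/CN(180°) gauche 2.4 → 12.2 kJ/mol.
F at 120° (eclipsed): I(0°)/H(0°) eclipsed 7.3; tBu(120°)/F(120°) eclipsed 12.8; Br(240°)/CN(240°) eclipsed 7.3 → 27.4 kJ/mol.
F at 180° (staggered): I(0°)/CN(300°) gauche 2.8; tBu(120°)/F(180°) gauche 3.9; Br(240°)/F(180°) gauche 2.4; Br(240°)/CN(300°) gauche 2.4 → 11.5 kJ/mol.
F at 240° (eclipsed): I(0°)/CN(0°) eclipsed 10.7; tBu(120°)/H(120°) eclipsed 10.4; Br(240°)/F(240°) eclipsed 8.9 → 30.0 kJ/mol.
F at 300° (staggered): I(0°)/F(300°) gauche 2.6; I(0°)/CN(60°) gauche 2.8; tBu(120°)/CN(60°) gauche 3.3; Br(240°)/F(300°) gauche 2.4 → 11.1 kJ/mol.
The minimum (11.1 kJ/mol) occurs with F at 300°.

300°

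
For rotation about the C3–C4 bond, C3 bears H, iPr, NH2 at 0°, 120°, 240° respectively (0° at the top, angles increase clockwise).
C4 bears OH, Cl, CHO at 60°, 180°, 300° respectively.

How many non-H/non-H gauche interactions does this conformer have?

4

Non-H gauche pairs: iPr(120°)/OH(60°); iPr(120°)/Cl(180°); NH2(240°)/Cl(180°); NH2(240°)/CHO(300°) — 4 interactions.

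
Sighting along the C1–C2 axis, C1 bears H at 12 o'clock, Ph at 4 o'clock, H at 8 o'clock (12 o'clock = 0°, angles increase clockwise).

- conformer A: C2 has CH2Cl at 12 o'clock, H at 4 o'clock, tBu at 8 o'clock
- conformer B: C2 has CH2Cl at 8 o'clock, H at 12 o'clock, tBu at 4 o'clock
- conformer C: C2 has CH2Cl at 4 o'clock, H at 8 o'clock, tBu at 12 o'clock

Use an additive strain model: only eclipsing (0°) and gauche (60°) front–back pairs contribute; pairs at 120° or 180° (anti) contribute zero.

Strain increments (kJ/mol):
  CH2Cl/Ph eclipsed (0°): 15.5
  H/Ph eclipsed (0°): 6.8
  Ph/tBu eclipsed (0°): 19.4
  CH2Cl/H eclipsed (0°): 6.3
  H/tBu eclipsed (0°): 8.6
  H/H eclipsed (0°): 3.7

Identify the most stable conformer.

A

A (eclipsed): H–CH2Cl eclipsed, Ph–H eclipsed, H–tBu eclipsed; 6.3 + 6.8 + 8.6 = 21.7 kJ/mol.
B (eclipsed): H–H eclipsed, Ph–tBu eclipsed, H–CH2Cl eclipsed; 3.7 + 19.4 + 6.3 = 29.4 kJ/mol.
C (eclipsed): H–tBu eclipsed, Ph–CH2Cl eclipsed, H–H eclipsed; 8.6 + 15.5 + 3.7 = 27.8 kJ/mol.
A has the lowest total (21.7 kJ/mol).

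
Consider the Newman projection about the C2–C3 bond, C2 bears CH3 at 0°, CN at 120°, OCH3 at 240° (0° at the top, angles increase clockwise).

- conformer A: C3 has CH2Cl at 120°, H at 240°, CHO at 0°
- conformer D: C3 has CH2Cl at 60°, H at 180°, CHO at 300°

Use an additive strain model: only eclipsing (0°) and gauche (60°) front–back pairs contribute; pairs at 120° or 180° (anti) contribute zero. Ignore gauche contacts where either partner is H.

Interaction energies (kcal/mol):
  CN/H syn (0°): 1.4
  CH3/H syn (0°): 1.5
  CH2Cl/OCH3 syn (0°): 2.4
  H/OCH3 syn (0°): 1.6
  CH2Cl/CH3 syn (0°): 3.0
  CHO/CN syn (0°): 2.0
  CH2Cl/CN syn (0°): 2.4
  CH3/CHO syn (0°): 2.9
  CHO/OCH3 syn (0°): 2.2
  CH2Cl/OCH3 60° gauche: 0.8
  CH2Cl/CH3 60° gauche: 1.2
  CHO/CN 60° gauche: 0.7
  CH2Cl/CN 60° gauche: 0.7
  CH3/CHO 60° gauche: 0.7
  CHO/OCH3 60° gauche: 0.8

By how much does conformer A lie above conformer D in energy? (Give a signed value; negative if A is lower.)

A is eclipsed. CH3 at 0° is eclipsed with CHO at 0° (2.9); CN at 120° is eclipsed with CH2Cl at 120° (2.4); OCH3 at 240° is eclipsed with H at 240° (1.6). Total 6.9 kcal/mol.
D is staggered. CH3 at 0° is gauche with CH2Cl at 60° (1.2); CH3 at 0° is gauche with CHO at 300° (0.7); CN at 120° is gauche with CH2Cl at 60° (0.7); OCH3 at 240° is gauche with CHO at 300° (0.8). Total 3.4 kcal/mol.
E(A) − E(D) = 6.9 − 3.4 = +3.5 kcal/mol.

+3.5 kcal/mol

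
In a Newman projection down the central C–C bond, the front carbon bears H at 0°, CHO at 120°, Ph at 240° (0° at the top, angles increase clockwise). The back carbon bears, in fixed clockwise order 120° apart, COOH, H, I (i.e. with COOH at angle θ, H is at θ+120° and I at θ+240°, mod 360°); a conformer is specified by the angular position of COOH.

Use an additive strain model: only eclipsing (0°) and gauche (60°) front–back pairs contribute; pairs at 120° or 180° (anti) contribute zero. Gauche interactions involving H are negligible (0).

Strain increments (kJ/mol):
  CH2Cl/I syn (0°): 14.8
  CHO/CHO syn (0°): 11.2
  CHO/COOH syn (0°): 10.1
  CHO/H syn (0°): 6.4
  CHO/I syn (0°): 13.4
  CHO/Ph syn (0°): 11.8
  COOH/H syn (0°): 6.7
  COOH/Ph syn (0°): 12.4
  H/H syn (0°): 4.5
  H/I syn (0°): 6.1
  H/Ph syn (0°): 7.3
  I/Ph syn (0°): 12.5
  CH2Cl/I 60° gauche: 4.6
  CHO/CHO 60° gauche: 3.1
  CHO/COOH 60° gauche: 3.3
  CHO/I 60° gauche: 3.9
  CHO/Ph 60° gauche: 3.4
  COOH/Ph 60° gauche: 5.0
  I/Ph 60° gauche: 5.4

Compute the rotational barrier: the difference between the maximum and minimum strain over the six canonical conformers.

COOH at 0° (eclipsed): H(0°)/COOH(0°) eclipsed 6.7; CHO(120°)/H(120°) eclipsed 6.4; Ph(240°)/I(240°) eclipsed 12.5 → 25.6 kJ/mol.
COOH at 60° (staggered): CHO(120°)/COOH(60°) gauche 3.3; Ph(240°)/I(300°) gauche 5.4 → 8.7 kJ/mol.
COOH at 120° (eclipsed): H(0°)/I(0°) eclipsed 6.1; CHO(120°)/COOH(120°) eclipsed 10.1; Ph(240°)/H(240°) eclipsed 7.3 → 23.5 kJ/mol.
COOH at 180° (staggered): CHO(120°)/COOH(180°) gauche 3.3; CHO(120°)/I(60°) gauche 3.9; Ph(240°)/COOH(180°) gauche 5.0 → 12.2 kJ/mol.
COOH at 240° (eclipsed): H(0°)/H(0°) eclipsed 4.5; CHO(120°)/I(120°) eclipsed 13.4; Ph(240°)/COOH(240°) eclipsed 12.4 → 30.3 kJ/mol.
COOH at 300° (staggered): CHO(120°)/I(180°) gauche 3.9; Ph(240°)/COOH(300°) gauche 5.0; Ph(240°)/I(180°) gauche 5.4 → 14.3 kJ/mol.
Max at 240° (30.3 kJ/mol), min at 60° (8.7 kJ/mol); barrier = 21.6 kJ/mol.

21.6 kJ/mol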